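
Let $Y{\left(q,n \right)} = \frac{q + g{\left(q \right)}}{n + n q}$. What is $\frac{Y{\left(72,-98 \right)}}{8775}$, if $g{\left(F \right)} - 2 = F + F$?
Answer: $- \frac{109}{31388175} \approx -3.4726 \cdot 10^{-6}$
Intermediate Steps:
$g{\left(F \right)} = 2 + 2 F$ ($g{\left(F \right)} = 2 + \left(F + F\right) = 2 + 2 F$)
$Y{\left(q,n \right)} = \frac{2 + 3 q}{n + n q}$ ($Y{\left(q,n \right)} = \frac{q + \left(2 + 2 q\right)}{n + n q} = \frac{2 + 3 q}{n + n q}$)
$\frac{Y{\left(72,-98 \right)}}{8775} = \frac{\frac{1}{-98} \frac{1}{1 + 72} \left(2 + 3 \cdot 72\right)}{8775} = - \frac{2 + 216}{98 \cdot 73} \cdot \frac{1}{8775} = \left(- \frac{1}{98}\right) \frac{1}{73} \cdot 218 \cdot \frac{1}{8775} = \left(- \frac{109}{3577}\right) \frac{1}{8775} = - \frac{109}{31388175}$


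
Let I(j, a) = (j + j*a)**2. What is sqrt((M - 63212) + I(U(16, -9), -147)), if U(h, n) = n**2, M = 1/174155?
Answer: sqrt(4239857942136646755)/174155 ≈ 11823.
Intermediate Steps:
M = 1/174155 ≈ 5.7420e-6
I(j, a) = (j + a*j)**2
sqrt((M - 63212) + I(U(16, -9), -147)) = sqrt((1/174155 - 63212) + ((-9)**2)**2*(1 - 147)**2) = sqrt(-11008685859/174155 + 81**2*(-146)**2) = sqrt(-11008685859/174155 + 6561*21316) = sqrt(-11008685859/174155 + 139854276) = sqrt(24345312750921/174155) = sqrt(4239857942136646755)/174155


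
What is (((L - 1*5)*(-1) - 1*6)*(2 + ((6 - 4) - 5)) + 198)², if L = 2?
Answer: 40401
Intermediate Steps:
(((L - 1*5)*(-1) - 1*6)*(2 + ((6 - 4) - 5)) + 198)² = (((2 - 1*5)*(-1) - 1*6)*(2 + ((6 - 4) - 5)) + 198)² = (((2 - 5)*(-1) - 6)*(2 + (2 - 5)) + 198)² = ((-3*(-1) - 6)*(2 - 3) + 198)² = ((3 - 6)*(-1) + 198)² = (-3*(-1) + 198)² = (3 + 198)² = 201² = 40401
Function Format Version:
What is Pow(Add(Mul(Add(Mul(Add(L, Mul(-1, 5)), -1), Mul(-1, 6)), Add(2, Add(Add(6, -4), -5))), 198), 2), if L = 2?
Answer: 40401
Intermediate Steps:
Pow(Add(Mul(Add(Mul(Add(L, Mul(-1, 5)), -1), Mul(-1, 6)), Add(2, Add(Add(6, -4), -5))), 198), 2) = Pow(Add(Mul(Add(Mul(Add(2, Mul(-1, 5)), -1), Mul(-1, 6)), Add(2, Add(Add(6, -4), -5))), 198), 2) = Pow(Add(Mul(Add(Mul(Add(2, -5), -1), -6), Add(2, Add(2, -5))), 198), 2) = Pow(Add(Mul(Add(Mul(-3, -1), -6), Add(2, -3)), 198), 2) = Pow(Add(Mul(Add(3, -6), -1), 198), 2) = Pow(Add(Mul(-3, -1), 198), 2) = Pow(Add(3, 198), 2) = Pow(201, 2) = 40401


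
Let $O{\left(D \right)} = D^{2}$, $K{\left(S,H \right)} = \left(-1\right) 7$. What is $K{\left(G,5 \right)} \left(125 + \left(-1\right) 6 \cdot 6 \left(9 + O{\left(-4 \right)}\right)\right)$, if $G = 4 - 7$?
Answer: $5425$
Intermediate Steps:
$G = -3$
$K{\left(S,H \right)} = -7$
$K{\left(G,5 \right)} \left(125 + \left(-1\right) 6 \cdot 6 \left(9 + O{\left(-4 \right)}\right)\right) = - 7 \left(125 + \left(-1\right) 6 \cdot 6 \left(9 + \left(-4\right)^{2}\right)\right) = - 7 \left(125 + \left(-6\right) 6 \left(9 + 16\right)\right) = - 7 \left(125 - 900\right) = \left(-7\right) \left(-775\right) = 5425$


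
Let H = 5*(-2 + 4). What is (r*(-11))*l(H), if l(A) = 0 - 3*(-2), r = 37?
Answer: -2442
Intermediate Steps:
H = 10 (H = 5*2 = 10)
l(A) = 6 (l(A) = 0 + 6 = 6)
(r*(-11))*l(H) = (37*(-11))*6 = -407*6 = -2442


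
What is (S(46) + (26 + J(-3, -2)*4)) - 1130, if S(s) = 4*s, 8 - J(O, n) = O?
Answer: -876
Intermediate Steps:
J(O, n) = 8 - O
(S(46) + (26 + J(-3, -2)*4)) - 1130 = (4*46 + (26 + (8 - 1*(-3))*4)) - 1130 = (184 + (26 + (8 + 3)*4)) - 1130 = (184 + (26 + 11*4)) - 1130 = (184 + (26 + 44)) - 1130 = (184 + 70) - 1130 = 254 - 1130 = -876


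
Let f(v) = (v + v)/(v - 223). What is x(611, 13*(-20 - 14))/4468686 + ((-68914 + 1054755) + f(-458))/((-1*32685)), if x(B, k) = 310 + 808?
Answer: -500011009525792/16577696716785 ≈ -30.162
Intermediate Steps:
f(v) = 2*v/(-223 + v) (f(v) = (2*v)/(-223 + v) = 2*v/(-223 + v))
x(B, k) = 1118
x(611, 13*(-20 - 14))/4468686 + ((-68914 + 1054755) + f(-458))/((-1*32685)) = 1118/4468686 + ((-68914 + 1054755) + 2*(-458)/(-223 - 458))/((-1*32685)) = 1118*(1/4468686) + (985841 + 2*(-458)/(-681))/(-32685) = 559/2234343 + (985841 + 2*(-458)*(-1/681))*(-1/32685) = 559/2234343 + (985841 + 916/681)*(-1/32685) = 559/2234343 + (671358637/681)*(-1/32685) = 559/2234343 - 671358637/22258485 = -500011009525792/16577696716785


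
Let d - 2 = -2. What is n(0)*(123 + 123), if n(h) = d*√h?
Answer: 0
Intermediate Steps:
d = 0 (d = 2 - 2 = 0)
n(h) = 0 (n(h) = 0*√h = 0)
n(0)*(123 + 123) = 0*(123 + 123) = 0*246 = 0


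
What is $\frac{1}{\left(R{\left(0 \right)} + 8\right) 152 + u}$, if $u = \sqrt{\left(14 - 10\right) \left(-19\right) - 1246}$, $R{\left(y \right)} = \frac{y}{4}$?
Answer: $\frac{608}{739989} - \frac{i \sqrt{1322}}{1479978} \approx 0.00082163 - 2.4567 \cdot 10^{-5} i$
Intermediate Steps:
$R{\left(y \right)} = \frac{y}{4}$ ($R{\left(y \right)} = y \frac{1}{4} = \frac{y}{4}$)
$u = i \sqrt{1322}$ ($u = \sqrt{4 \left(-19\right) - 1246} = \sqrt{-76 - 1246} = \sqrt{-1322} = i \sqrt{1322} \approx 36.359 i$)
$\frac{1}{\left(R{\left(0 \right)} + 8\right) 152 + u} = \frac{1}{\left(\frac{1}{4} \cdot 0 + 8\right) 152 + i \sqrt{1322}} = \frac{1}{\left(0 + 8\right) 152 + i \sqrt{1322}} = \frac{1}{8 \cdot 152 + i \sqrt{1322}} = \frac{1}{1216 + i \sqrt{1322}}$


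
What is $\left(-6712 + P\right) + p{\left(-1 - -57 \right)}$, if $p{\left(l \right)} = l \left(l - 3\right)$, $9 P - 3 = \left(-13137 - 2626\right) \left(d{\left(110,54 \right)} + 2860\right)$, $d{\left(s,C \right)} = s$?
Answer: $- \frac{15616601}{3} \approx -5.2055 \cdot 10^{6}$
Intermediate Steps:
$P = - \frac{15605369}{3}$ ($P = \frac{1}{3} + \frac{\left(-13137 - 2626\right) \left(110 + 2860\right)}{9} = \frac{1}{3} + \frac{\left(-15763\right) 2970}{9} = \frac{1}{3} + \frac{1}{9} \left(-46816110\right) = \frac{1}{3} - 5201790 = - \frac{15605369}{3} \approx -5.2018 \cdot 10^{6}$)
$p{\left(l \right)} = l \left(-3 + l\right)$
$\left(-6712 + P\right) + p{\left(-1 - -57 \right)} = \left(-6712 - \frac{15605369}{3}\right) + \left(-1 - -57\right) \left(-3 - -56\right) = - \frac{15625505}{3} + \left(-1 + 57\right) \left(-3 + \left(-1 + 57\right)\right) = - \frac{15625505}{3} + 56 \left(-3 + 56\right) = - \frac{15625505}{3} + 56 \cdot 53 = - \frac{15625505}{3} + 2968 = - \frac{15616601}{3}$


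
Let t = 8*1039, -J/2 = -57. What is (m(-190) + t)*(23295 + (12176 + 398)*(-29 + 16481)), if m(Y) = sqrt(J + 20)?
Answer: 1719675855816 + 206890743*sqrt(134) ≈ 1.7221e+12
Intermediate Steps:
J = 114 (J = -2*(-57) = 114)
m(Y) = sqrt(134) (m(Y) = sqrt(114 + 20) = sqrt(134))
t = 8312
(m(-190) + t)*(23295 + (12176 + 398)*(-29 + 16481)) = (sqrt(134) + 8312)*(23295 + (12176 + 398)*(-29 + 16481)) = (8312 + sqrt(134))*(23295 + 12574*16452) = (8312 + sqrt(134))*(23295 + 206867448) = (8312 + sqrt(134))*206890743 = 1719675855816 + 206890743*sqrt(134)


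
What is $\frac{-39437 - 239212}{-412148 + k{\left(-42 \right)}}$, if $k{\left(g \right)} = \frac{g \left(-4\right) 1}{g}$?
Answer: $\frac{92883}{137384} \approx 0.67608$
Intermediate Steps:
$k{\left(g \right)} = -4$ ($k{\left(g \right)} = \frac{- 4 g 1}{g} = \frac{\left(-4\right) g}{g} = -4$)
$\frac{-39437 - 239212}{-412148 + k{\left(-42 \right)}} = \frac{-39437 - 239212}{-412148 - 4} = - \frac{278649}{-412152} = \left(-278649\right) \left(- \frac{1}{412152}\right) = \frac{92883}{137384}$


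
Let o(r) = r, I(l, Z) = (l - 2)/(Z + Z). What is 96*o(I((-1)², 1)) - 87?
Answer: -135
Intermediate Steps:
I(l, Z) = (-2 + l)/(2*Z) (I(l, Z) = (-2 + l)/((2*Z)) = (-2 + l)*(1/(2*Z)) = (-2 + l)/(2*Z))
96*o(I((-1)², 1)) - 87 = 96*((½)*(-2 + (-1)²)/1) - 87 = 96*((½)*1*(-2 + 1)) - 87 = 96*((½)*1*(-1)) - 87 = 96*(-½) - 87 = -48 - 87 = -135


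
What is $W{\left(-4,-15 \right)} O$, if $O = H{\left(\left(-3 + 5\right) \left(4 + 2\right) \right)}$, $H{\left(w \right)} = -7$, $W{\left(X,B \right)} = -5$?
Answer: $35$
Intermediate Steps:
$O = -7$
$W{\left(-4,-15 \right)} O = \left(-5\right) \left(-7\right) = 35$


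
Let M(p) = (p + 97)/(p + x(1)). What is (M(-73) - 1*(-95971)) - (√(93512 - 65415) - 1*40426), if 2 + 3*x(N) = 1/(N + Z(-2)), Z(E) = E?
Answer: 5046677/37 - √28097 ≈ 1.3623e+5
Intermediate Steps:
x(N) = -⅔ + 1/(3*(-2 + N)) (x(N) = -⅔ + 1/(3*(N - 2)) = -⅔ + 1/(3*(-2 + N)))
M(p) = (97 + p)/(-1 + p) (M(p) = (p + 97)/(p + (5 - 2*1)/(3*(-2 + 1))) = (97 + p)/(p + (⅓)*(5 - 2)/(-1)) = (97 + p)/(p + (⅓)*(-1)*3) = (97 + p)/(p - 1) = (97 + p)/(-1 + p))
(M(-73) - 1*(-95971)) - (√(93512 - 65415) - 1*40426) = ((97 - 73)/(-1 - 73) - 1*(-95971)) - (√(93512 - 65415) - 1*40426) = (24/(-74) + 95971) - (√28097 - 40426) = (-1/74*24 + 95971) - (-40426 + √28097) = (-12/37 + 95971) + (40426 - √28097) = 3550915/37 + (40426 - √28097) = 5046677/37 - √28097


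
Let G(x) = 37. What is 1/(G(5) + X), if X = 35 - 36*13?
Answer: -1/396 ≈ -0.0025253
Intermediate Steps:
X = -433 (X = 35 - 468 = -433)
1/(G(5) + X) = 1/(37 - 433) = 1/(-396) = -1/396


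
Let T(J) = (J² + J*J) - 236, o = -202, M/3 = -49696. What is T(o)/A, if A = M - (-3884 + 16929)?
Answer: -81372/162133 ≈ -0.50188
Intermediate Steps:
M = -149088 (M = 3*(-49696) = -149088)
T(J) = -236 + 2*J² (T(J) = (J² + J²) - 236 = 2*J² - 236 = -236 + 2*J²)
A = -162133 (A = -149088 - (-3884 + 16929) = -149088 - 1*13045 = -149088 - 13045 = -162133)
T(o)/A = (-236 + 2*(-202)²)/(-162133) = (-236 + 2*40804)*(-1/162133) = (-236 + 81608)*(-1/162133) = 81372*(-1/162133) = -81372/162133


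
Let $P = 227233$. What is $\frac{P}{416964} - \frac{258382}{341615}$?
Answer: $- \frac{30109790953}{142441156860} \approx -0.21138$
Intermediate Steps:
$\frac{P}{416964} - \frac{258382}{341615} = \frac{227233}{416964} - \frac{258382}{341615} = - \frac{30109790953}{142441156860}$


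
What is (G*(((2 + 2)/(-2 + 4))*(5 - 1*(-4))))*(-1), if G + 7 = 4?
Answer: 54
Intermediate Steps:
G = -3 (G = -7 + 4 = -3)
(G*(((2 + 2)/(-2 + 4))*(5 - 1*(-4))))*(-1) = -3*(2 + 2)/(-2 + 4)*(5 - 1*(-4))*(-1) = -3*4/2*(5 + 4)*(-1) = -3*4*(1/2)*9*(-1) = -6*9*(-1) = -3*18*(-1) = -54*(-1) = 54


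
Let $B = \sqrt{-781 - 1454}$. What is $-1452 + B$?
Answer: $-1452 + i \sqrt{2235} \approx -1452.0 + 47.276 i$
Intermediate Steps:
$B = i \sqrt{2235}$ ($B = \sqrt{-2235} = i \sqrt{2235} \approx 47.276 i$)
$-1452 + B = -1452 + i \sqrt{2235}$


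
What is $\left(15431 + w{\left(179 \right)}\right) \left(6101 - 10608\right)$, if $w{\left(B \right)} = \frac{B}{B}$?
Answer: $-69552024$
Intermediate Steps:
$w{\left(B \right)} = 1$
$\left(15431 + w{\left(179 \right)}\right) \left(6101 - 10608\right) = \left(15431 + 1\right) \left(6101 - 10608\right) = 15432 \left(-4507\right) = -69552024$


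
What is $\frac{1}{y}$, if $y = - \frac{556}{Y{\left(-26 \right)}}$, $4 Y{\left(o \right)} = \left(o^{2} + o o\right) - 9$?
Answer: $- \frac{1343}{2224} \approx -0.60387$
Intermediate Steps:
$Y{\left(o \right)} = - \frac{9}{4} + \frac{o^{2}}{2}$ ($Y{\left(o \right)} = \frac{\left(o^{2} + o o\right) - 9}{4} = \frac{\left(o^{2} + o^{2}\right) - 9}{4} = \frac{2 o^{2} - 9}{4} = \frac{-9 + 2 o^{2}}{4} = - \frac{9}{4} + \frac{o^{2}}{2}$)
$y = - \frac{2224}{1343}$ ($y = - \frac{556}{- \frac{9}{4} + \frac{\left(-26\right)^{2}}{2}} = - \frac{556}{- \frac{9}{4} + \frac{1}{2} \cdot 676} = - \frac{556}{- \frac{9}{4} + 338} = - \frac{556}{\frac{1343}{4}} = \left(-556\right) \frac{4}{1343} = - \frac{2224}{1343} \approx -1.656$)
$\frac{1}{y} = \frac{1}{- \frac{2224}{1343}} = - \frac{1343}{2224}$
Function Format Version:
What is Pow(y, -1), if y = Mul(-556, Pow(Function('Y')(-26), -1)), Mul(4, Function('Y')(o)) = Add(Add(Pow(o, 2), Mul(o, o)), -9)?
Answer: Rational(-1343, 2224) ≈ -0.60387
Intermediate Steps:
Function('Y')(o) = Add(Rational(-9, 4), Mul(Rational(1, 2), Pow(o, 2))) (Function('Y')(o) = Mul(Rational(1, 4), Add(Add(Pow(o, 2), Mul(o, o)), -9)) = Mul(Rational(1, 4), Add(Add(Pow(o, 2), Pow(o, 2)), -9)) = Mul(Rational(1, 4), Add(Mul(2, Pow(o, 2)), -9)) = Mul(Rational(1, 4), Add(-9, Mul(2, Pow(o, 2)))) = Add(Rational(-9, 4), Mul(Rational(1, 2), Pow(o, 2))))
y = Rational(-2224, 1343) (y = Mul(-556, Pow(Add(Rational(-9, 4), Mul(Rational(1, 2), Pow(-26, 2))), -1)) = Mul(-556, Pow(Add(Rational(-9, 4), Mul(Rational(1, 2), 676)), -1)) = Mul(-556, Pow(Add(Rational(-9, 4), 338), -1)) = Mul(-556, Pow(Rational(1343, 4), -1)) = Mul(-556, Rational(4, 1343)) = Rational(-2224, 1343) ≈ -1.6560)
Pow(y, -1) = Pow(Rational(-2224, 1343), -1) = Rational(-1343, 2224)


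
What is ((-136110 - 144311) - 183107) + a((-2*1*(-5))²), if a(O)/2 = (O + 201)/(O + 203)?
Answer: -140448382/303 ≈ -4.6353e+5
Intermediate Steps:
a(O) = 2*(201 + O)/(203 + O) (a(O) = 2*((O + 201)/(O + 203)) = 2*((201 + O)/(203 + O)) = 2*(201 + O)/(203 + O))
((-136110 - 144311) - 183107) + a((-2*1*(-5))²) = ((-136110 - 144311) - 183107) + 2*(201 + (-2*1*(-5))²)/(203 + (-2*1*(-5))²) = (-280421 - 183107) + 2*(201 + (-2*(-5))²)/(203 + (-2*(-5))²) = -463528 + 2*(201 + 10²)/(203 + 10²) = -463528 + 2*(201 + 100)/(203 + 100) = -463528 + 2*301/303 = -463528 + 2*(1/303)*301 = -463528 + 602/303 = -140448382/303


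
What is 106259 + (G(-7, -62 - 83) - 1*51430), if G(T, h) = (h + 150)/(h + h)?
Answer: 3180081/58 ≈ 54829.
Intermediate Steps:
G(T, h) = (150 + h)/(2*h) (G(T, h) = (150 + h)/((2*h)) = (150 + h)*(1/(2*h)) = (150 + h)/(2*h))
106259 + (G(-7, -62 - 83) - 1*51430) = 106259 + ((150 + (-62 - 83))/(2*(-62 - 83)) - 1*51430) = 106259 + ((1/2)*(150 - 145)/(-145) - 51430) = 106259 + ((1/2)*(-1/145)*5 - 51430) = 106259 + (-1/58 - 51430) = 106259 - 2982941/58 = 3180081/58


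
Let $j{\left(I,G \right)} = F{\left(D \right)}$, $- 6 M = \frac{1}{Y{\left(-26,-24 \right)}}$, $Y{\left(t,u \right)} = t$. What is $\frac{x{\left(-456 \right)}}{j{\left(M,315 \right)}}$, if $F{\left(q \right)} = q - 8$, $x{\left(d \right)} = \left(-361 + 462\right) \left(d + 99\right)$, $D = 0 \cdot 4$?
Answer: $\frac{36057}{8} \approx 4507.1$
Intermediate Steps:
$D = 0$
$x{\left(d \right)} = 9999 + 101 d$ ($x{\left(d \right)} = 101 \left(99 + d\right) = 9999 + 101 d$)
$F{\left(q \right)} = -8 + q$
$M = \frac{1}{156}$ ($M = - \frac{1}{6 \left(-26\right)} = \left(- \frac{1}{6}\right) \left(- \frac{1}{26}\right) = \frac{1}{156} \approx 0.0064103$)
$j{\left(I,G \right)} = -8$ ($j{\left(I,G \right)} = -8 + 0 = -8$)
$\frac{x{\left(-456 \right)}}{j{\left(M,315 \right)}} = \frac{9999 + 101 \left(-456\right)}{-8} = \left(9999 - 46056\right) \left(- \frac{1}{8}\right) = \left(-36057\right) \left(- \frac{1}{8}\right) = \frac{36057}{8}$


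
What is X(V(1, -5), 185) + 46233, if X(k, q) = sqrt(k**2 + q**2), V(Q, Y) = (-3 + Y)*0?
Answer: 46418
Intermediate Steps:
V(Q, Y) = 0
X(V(1, -5), 185) + 46233 = sqrt(0**2 + 185**2) + 46233 = sqrt(0 + 34225) + 46233 = sqrt(34225) + 46233 = 185 + 46233 = 46418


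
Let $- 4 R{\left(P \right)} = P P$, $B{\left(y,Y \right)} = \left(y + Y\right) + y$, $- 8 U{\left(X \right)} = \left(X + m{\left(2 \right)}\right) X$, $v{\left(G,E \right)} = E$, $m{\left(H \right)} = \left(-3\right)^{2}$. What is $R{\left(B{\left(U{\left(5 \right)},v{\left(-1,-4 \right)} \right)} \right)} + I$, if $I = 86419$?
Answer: $\frac{1380855}{16} \approx 86304.0$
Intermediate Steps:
$m{\left(H \right)} = 9$
$U{\left(X \right)} = - \frac{X \left(9 + X\right)}{8}$ ($U{\left(X \right)} = - \frac{\left(X + 9\right) X}{8} = - \frac{\left(9 + X\right) X}{8} = - \frac{X \left(9 + X\right)}{8}$)
$B{\left(y,Y \right)} = Y + 2 y$ ($B{\left(y,Y \right)} = \left(Y + y\right) + y = Y + 2 y$)
$R{\left(P \right)} = - \frac{P^{2}}{4}$ ($R{\left(P \right)} = - \frac{P P}{4} = - \frac{P^{2}}{4}$)
$R{\left(B{\left(U{\left(5 \right)},v{\left(-1,-4 \right)} \right)} \right)} + I = - \frac{\left(-4 + 2 \left(\left(- \frac{1}{8}\right) 5 \left(9 + 5\right)\right)\right)^{2}}{4} + 86419 = - \frac{\left(-4 + 2 \left(\left(- \frac{1}{8}\right) 5 \cdot 14\right)\right)^{2}}{4} + 86419 = - \frac{\left(-4 + 2 \left(- \frac{35}{4}\right)\right)^{2}}{4} + 86419 = - \frac{\left(-4 - \frac{35}{2}\right)^{2}}{4} + 86419 = - \frac{\left(- \frac{43}{2}\right)^{2}}{4} + 86419 = \left(- \frac{1}{4}\right) \frac{1849}{4} + 86419 = - \frac{1849}{16} + 86419 = \frac{1380855}{16}$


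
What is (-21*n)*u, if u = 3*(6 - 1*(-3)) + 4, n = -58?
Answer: 37758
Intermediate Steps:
u = 31 (u = 3*(6 + 3) + 4 = 3*9 + 4 = 27 + 4 = 31)
(-21*n)*u = -21*(-58)*31 = 1218*31 = 37758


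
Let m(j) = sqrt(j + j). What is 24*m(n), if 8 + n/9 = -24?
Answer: 576*I ≈ 576.0*I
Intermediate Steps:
n = -288 (n = -72 + 9*(-24) = -72 - 216 = -288)
m(j) = sqrt(2)*sqrt(j) (m(j) = sqrt(2*j) = sqrt(2)*sqrt(j))
24*m(n) = 24*(sqrt(2)*sqrt(-288)) = 24*(sqrt(2)*(12*I*sqrt(2))) = 24*(24*I) = 576*I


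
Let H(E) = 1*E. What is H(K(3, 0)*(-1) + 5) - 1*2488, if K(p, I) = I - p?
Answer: -2480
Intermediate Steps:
H(E) = E
H(K(3, 0)*(-1) + 5) - 1*2488 = ((0 - 1*3)*(-1) + 5) - 1*2488 = ((0 - 3)*(-1) + 5) - 2488 = (-3*(-1) + 5) - 2488 = (3 + 5) - 2488 = 8 - 2488 = -2480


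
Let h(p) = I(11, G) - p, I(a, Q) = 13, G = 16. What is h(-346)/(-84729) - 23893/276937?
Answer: -2123850380/23464595073 ≈ -0.090513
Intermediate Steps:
h(p) = 13 - p
h(-346)/(-84729) - 23893/276937 = (13 - 1*(-346))/(-84729) - 23893/276937 = (13 + 346)*(-1/84729) - 23893*1/276937 = 359*(-1/84729) - 23893/276937 = -359/84729 - 23893/276937 = -2123850380/23464595073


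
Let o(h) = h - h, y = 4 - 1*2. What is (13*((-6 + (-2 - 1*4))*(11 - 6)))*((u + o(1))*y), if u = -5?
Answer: 7800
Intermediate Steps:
y = 2 (y = 4 - 2 = 2)
o(h) = 0
(13*((-6 + (-2 - 1*4))*(11 - 6)))*((u + o(1))*y) = (13*((-6 + (-2 - 1*4))*(11 - 6)))*((-5 + 0)*2) = (13*((-6 + (-2 - 4))*5))*(-5*2) = (13*((-6 - 6)*5))*(-10) = (13*(-12*5))*(-10) = (13*(-60))*(-10) = -780*(-10) = 7800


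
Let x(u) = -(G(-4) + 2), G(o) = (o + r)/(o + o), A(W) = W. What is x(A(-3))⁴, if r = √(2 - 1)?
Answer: 130321/4096 ≈ 31.817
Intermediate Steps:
r = 1 (r = √1 = 1)
G(o) = (1 + o)/(2*o) (G(o) = (o + 1)/(o + o) = (1 + o)/((2*o)) = (1 + o)*(1/(2*o)) = (1 + o)/(2*o))
x(u) = -19/8 (x(u) = -((½)*(1 - 4)/(-4) + 2) = -((½)*(-¼)*(-3) + 2) = -(3/8 + 2) = -1*19/8 = -19/8)
x(A(-3))⁴ = (-19/8)⁴ = 130321/4096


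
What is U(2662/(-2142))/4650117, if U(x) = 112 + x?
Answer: 118621/4980275307 ≈ 2.3818e-5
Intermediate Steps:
U(2662/(-2142))/4650117 = (112 + 2662/(-2142))/4650117 = (112 + 2662*(-1/2142))*(1/4650117) = (112 - 1331/1071)*(1/4650117) = (118621/1071)*(1/4650117) = 118621/4980275307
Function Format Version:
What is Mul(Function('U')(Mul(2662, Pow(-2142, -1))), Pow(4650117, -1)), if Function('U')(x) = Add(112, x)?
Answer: Rational(118621, 4980275307) ≈ 2.3818e-5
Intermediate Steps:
Mul(Function('U')(Mul(2662, Pow(-2142, -1))), Pow(4650117, -1)) = Mul(Add(112, Mul(2662, Pow(-2142, -1))), Pow(4650117, -1)) = Mul(Add(112, Mul(2662, Rational(-1, 2142))), Rational(1, 4650117)) = Mul(Add(112, Rational(-1331, 1071)), Rational(1, 4650117)) = Mul(Rational(118621, 1071), Rational(1, 4650117)) = Rational(118621, 4980275307)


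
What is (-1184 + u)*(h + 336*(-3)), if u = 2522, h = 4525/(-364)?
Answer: -248491353/182 ≈ -1.3653e+6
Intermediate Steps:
h = -4525/364 (h = 4525*(-1/364) = -4525/364 ≈ -12.431)
(-1184 + u)*(h + 336*(-3)) = (-1184 + 2522)*(-4525/364 + 336*(-3)) = 1338*(-4525/364 - 1008) = 1338*(-371437/364) = -248491353/182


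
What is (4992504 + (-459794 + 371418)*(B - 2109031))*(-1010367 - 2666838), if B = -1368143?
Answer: -1130018782792251240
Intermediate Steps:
(4992504 + (-459794 + 371418)*(B - 2109031))*(-1010367 - 2666838) = (4992504 + (-459794 + 371418)*(-1368143 - 2109031))*(-1010367 - 2666838) = (4992504 - 88376*(-3477174))*(-3677205) = (4992504 + 307298729424)*(-3677205) = 307303721928*(-3677205) = -1130018782792251240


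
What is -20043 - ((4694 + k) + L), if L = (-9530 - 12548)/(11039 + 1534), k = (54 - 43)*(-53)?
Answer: -303666164/12573 ≈ -24152.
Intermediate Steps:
k = -583 (k = 11*(-53) = -583)
L = -22078/12573 ≈ -1.7560
-20043 - ((4694 + k) + L) = -20043 - ((4694 - 583) - 22078/12573) = -20043 - (4111 - 22078/12573) = -20043 - 1*51665525/12573 = -20043 - 51665525/12573 = -303666164/12573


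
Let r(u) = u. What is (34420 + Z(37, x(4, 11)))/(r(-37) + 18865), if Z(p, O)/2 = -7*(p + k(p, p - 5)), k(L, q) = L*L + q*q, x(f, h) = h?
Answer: 100/4707 ≈ 0.021245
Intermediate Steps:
k(L, q) = L**2 + q**2
Z(p, O) = -14*p - 14*p**2 - 14*(-5 + p)**2 (Z(p, O) = 2*(-7*(p + (p**2 + (p - 5)**2))) = 2*(-7*(p + (p**2 + (-5 + p)**2))) = 2*(-7*(p + p**2 + (-5 + p)**2)) = 2*(-7*p - 7*p**2 - 7*(-5 + p)**2) = -14*p - 14*p**2 - 14*(-5 + p)**2)
(34420 + Z(37, x(4, 11)))/(r(-37) + 18865) = (34420 + (-350 - 28*37**2 + 126*37))/(-37 + 18865) = (34420 + (-350 - 28*1369 + 4662))/18828 = (34420 + (-350 - 38332 + 4662))*(1/18828) = (34420 - 34020)*(1/18828) = 400*(1/18828) = 100/4707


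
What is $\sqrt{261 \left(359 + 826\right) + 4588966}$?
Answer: $\sqrt{4898251} \approx 2213.2$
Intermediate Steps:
$\sqrt{261 \left(359 + 826\right) + 4588966} = \sqrt{261 \cdot 1185 + 4588966} = \sqrt{309285 + 4588966} = \sqrt{4898251}$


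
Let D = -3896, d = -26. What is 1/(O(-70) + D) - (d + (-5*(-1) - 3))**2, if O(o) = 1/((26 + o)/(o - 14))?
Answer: -24672971/42835 ≈ -576.00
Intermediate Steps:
O(o) = (-14 + o)/(26 + o) (O(o) = 1/((26 + o)/(-14 + o)) = (-14 + o)/(26 + o))
1/(O(-70) + D) - (d + (-5*(-1) - 3))**2 = 1/((-14 - 70)/(26 - 70) - 3896) - (-26 + (-5*(-1) - 3))**2 = 1/(-84/(-44) - 3896) - (-26 + (5 - 3))**2 = 1/(-1/44*(-84) - 3896) - (-26 + 2)**2 = 1/(21/11 - 3896) - 1*(-24)**2 = 1/(-42835/11) - 1*576 = -11/42835 - 576 = -24672971/42835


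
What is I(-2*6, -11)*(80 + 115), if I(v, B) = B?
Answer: -2145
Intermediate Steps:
I(-2*6, -11)*(80 + 115) = -11*(80 + 115) = -11*195 = -2145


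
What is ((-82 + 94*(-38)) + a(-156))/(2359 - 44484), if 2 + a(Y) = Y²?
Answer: -4136/8425 ≈ -0.49092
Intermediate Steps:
a(Y) = -2 + Y²
((-82 + 94*(-38)) + a(-156))/(2359 - 44484) = ((-82 + 94*(-38)) + (-2 + (-156)²))/(2359 - 44484) = ((-82 - 3572) + (-2 + 24336))/(-42125) = (-3654 + 24334)*(-1/42125) = 20680*(-1/42125) = -4136/8425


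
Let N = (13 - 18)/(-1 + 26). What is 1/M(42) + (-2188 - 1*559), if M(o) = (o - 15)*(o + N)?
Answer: -15501316/5643 ≈ -2747.0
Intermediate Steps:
N = -1/5 (N = -5/25 = -5*1/25 = -1/5 ≈ -0.20000)
M(o) = (-15 + o)*(-1/5 + o) (M(o) = (o - 15)*(o - 1/5) = (-15 + o)*(-1/5 + o))
1/M(42) + (-2188 - 1*559) = 1/(3 + 42**2 - 76/5*42) + (-2188 - 1*559) = 1/(3 + 1764 - 3192/5) + (-2188 - 559) = 1/(5643/5) - 2747 = 5/5643 - 2747 = -15501316/5643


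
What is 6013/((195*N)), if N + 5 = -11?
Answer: -6013/3120 ≈ -1.9272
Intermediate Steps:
N = -16 (N = -5 - 11 = -16)
6013/((195*N)) = 6013/((195*(-16))) = 6013/(-3120) = 6013*(-1/3120) = -6013/3120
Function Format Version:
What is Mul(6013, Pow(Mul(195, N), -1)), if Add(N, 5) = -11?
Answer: Rational(-6013, 3120) ≈ -1.9272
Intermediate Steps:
N = -16 (N = Add(-5, -11) = -16)
Mul(6013, Pow(Mul(195, N), -1)) = Mul(6013, Pow(Mul(195, -16), -1)) = Mul(6013, Pow(-3120, -1)) = Mul(6013, Rational(-1, 3120)) = Rational(-6013, 3120)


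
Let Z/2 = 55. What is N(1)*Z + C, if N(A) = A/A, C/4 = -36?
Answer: -34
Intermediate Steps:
Z = 110 (Z = 2*55 = 110)
C = -144 (C = 4*(-36) = -144)
N(A) = 1
N(1)*Z + C = 1*110 - 144 = 110 - 144 = -34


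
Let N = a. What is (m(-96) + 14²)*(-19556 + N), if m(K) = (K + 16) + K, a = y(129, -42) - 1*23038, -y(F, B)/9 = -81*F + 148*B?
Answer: 2147820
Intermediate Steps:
y(F, B) = -1332*B + 729*F (y(F, B) = -9*(-81*F + 148*B) = -1332*B + 729*F)
a = 126947 (a = (-1332*(-42) + 729*129) - 1*23038 = (55944 + 94041) - 23038 = 149985 - 23038 = 126947)
m(K) = 16 + 2*K (m(K) = (16 + K) + K = 16 + 2*K)
N = 126947
(m(-96) + 14²)*(-19556 + N) = ((16 + 2*(-96)) + 14²)*(-19556 + 126947) = ((16 - 192) + 196)*107391 = (-176 + 196)*107391 = 20*107391 = 2147820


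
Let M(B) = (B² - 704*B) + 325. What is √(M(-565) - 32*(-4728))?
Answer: √868606 ≈ 931.99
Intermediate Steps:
M(B) = 325 + B² - 704*B
√(M(-565) - 32*(-4728)) = √((325 + (-565)² - 704*(-565)) - 32*(-4728)) = √((325 + 319225 + 397760) + 151296) = √(717310 + 151296) = √868606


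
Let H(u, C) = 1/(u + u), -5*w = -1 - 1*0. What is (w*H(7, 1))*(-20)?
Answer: -2/7 ≈ -0.28571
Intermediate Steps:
w = ⅕ (w = -(-1 - 1*0)/5 = -(-1 + 0)/5 = -⅕*(-1) = ⅕ ≈ 0.20000)
H(u, C) = 1/(2*u)
(w*H(7, 1))*(-20) = (((½)/7)/5)*(-20) = (((½)*(⅐))/5)*(-20) = ((⅕)*(1/14))*(-20) = (1/70)*(-20) = -2/7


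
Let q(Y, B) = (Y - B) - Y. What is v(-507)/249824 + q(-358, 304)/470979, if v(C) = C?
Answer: -314732849/117661857696 ≈ -0.0026749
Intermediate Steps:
q(Y, B) = -B
v(-507)/249824 + q(-358, 304)/470979 = -507/249824 - 1*304/470979 = -507*1/249824 - 304*1/470979 = -507/249824 - 304/470979 = -314732849/117661857696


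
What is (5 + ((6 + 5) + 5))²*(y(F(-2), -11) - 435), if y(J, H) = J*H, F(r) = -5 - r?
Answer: -177282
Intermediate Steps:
y(J, H) = H*J
(5 + ((6 + 5) + 5))²*(y(F(-2), -11) - 435) = (5 + ((6 + 5) + 5))²*(-11*(-5 - 1*(-2)) - 435) = (5 + (11 + 5))²*(-11*(-5 + 2) - 435) = (5 + 16)²*(-11*(-3) - 435) = 21²*(33 - 435) = 441*(-402) = -177282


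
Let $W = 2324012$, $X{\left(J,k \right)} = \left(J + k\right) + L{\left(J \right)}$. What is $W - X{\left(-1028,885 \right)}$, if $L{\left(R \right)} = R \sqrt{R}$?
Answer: $2324155 + 2056 i \sqrt{257} \approx 2.3242 \cdot 10^{6} + 32960.0 i$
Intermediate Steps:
$L{\left(R \right)} = R^{\frac{3}{2}}$
$X{\left(J,k \right)} = J + k + J^{\frac{3}{2}}$ ($X{\left(J,k \right)} = \left(J + k\right) + J^{\frac{3}{2}} = J + k + J^{\frac{3}{2}}$)
$W - X{\left(-1028,885 \right)} = 2324012 - \left(-1028 + 885 + \left(-1028\right)^{\frac{3}{2}}\right) = 2324012 - \left(-1028 + 885 - 2056 i \sqrt{257}\right) = 2324012 - \left(-143 - 2056 i \sqrt{257}\right) = 2324012 + \left(143 + 2056 i \sqrt{257}\right) = 2324155 + 2056 i \sqrt{257}$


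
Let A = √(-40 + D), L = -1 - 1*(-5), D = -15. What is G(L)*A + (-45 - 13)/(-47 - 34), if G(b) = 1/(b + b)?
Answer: 58/81 + I*√55/8 ≈ 0.71605 + 0.92702*I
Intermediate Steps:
L = 4 (L = -1 + 5 = 4)
A = I*√55 (A = √(-40 - 15) = √(-55) = I*√55 ≈ 7.4162*I)
G(b) = 1/(2*b)
G(L)*A + (-45 - 13)/(-47 - 34) = ((½)/4)*(I*√55) + (-45 - 13)/(-47 - 34) = ((½)*(¼))*(I*√55) - 58/(-81) = (I*√55)/8 - 58*(-1/81) = I*√55/8 + 58/81 = 58/81 + I*√55/8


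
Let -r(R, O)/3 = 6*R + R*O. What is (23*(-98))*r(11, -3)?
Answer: 223146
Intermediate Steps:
r(R, O) = -18*R - 3*O*R (r(R, O) = -3*(6*R + R*O) = -3*(6*R + O*R) = -18*R - 3*O*R)
(23*(-98))*r(11, -3) = (23*(-98))*(-3*11*(6 - 3)) = -(-6762)*11*3 = -2254*(-99) = 223146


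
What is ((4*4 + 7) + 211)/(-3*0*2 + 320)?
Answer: 117/160 ≈ 0.73125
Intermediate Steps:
((4*4 + 7) + 211)/(-3*0*2 + 320) = ((16 + 7) + 211)/(0*2 + 320) = (23 + 211)/(0 + 320) = 234/320 = 234*(1/320) = 117/160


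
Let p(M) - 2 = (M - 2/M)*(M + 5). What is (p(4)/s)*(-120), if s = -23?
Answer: 4020/23 ≈ 174.78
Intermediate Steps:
p(M) = 2 + (5 + M)*(M - 2/M) (p(M) = 2 + (M - 2/M)*(M + 5) = 2 + (M - 2/M)*(5 + M) = 2 + (5 + M)*(M - 2/M))
(p(4)/s)*(-120) = (((-10 + 4²*(5 + 4))/4)/(-23))*(-120) = (((-10 + 16*9)/4)*(-1/23))*(-120) = (((-10 + 144)/4)*(-1/23))*(-120) = (((¼)*134)*(-1/23))*(-120) = ((67/2)*(-1/23))*(-120) = -67/46*(-120) = 4020/23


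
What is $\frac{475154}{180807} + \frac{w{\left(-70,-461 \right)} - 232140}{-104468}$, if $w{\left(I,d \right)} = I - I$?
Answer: $\frac{22902731263}{4722136419} \approx 4.8501$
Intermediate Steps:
$w{\left(I,d \right)} = 0$
$\frac{475154}{180807} + \frac{w{\left(-70,-461 \right)} - 232140}{-104468} = \frac{475154}{180807} + \frac{0 - 232140}{-104468} = 475154 \cdot \frac{1}{180807} + \left(0 - 232140\right) \left(- \frac{1}{104468}\right) = \frac{475154}{180807} - - \frac{58035}{26117} = \frac{475154}{180807} + \frac{58035}{26117} = \frac{22902731263}{4722136419}$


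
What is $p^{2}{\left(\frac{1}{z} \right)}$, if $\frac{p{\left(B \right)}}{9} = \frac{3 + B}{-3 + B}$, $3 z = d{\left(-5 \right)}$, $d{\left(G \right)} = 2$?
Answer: $729$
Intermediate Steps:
$z = \frac{2}{3}$ ($z = \frac{1}{3} \cdot 2 = \frac{2}{3} \approx 0.66667$)
$p{\left(B \right)} = \frac{9 \left(3 + B\right)}{-3 + B}$ ($p{\left(B \right)} = 9 \frac{3 + B}{-3 + B} = \frac{9 \left(3 + B\right)}{-3 + B}$)
$p^{2}{\left(\frac{1}{z} \right)} = \left(\frac{9 \left(3 + \frac{1}{\frac{2}{3}}\right)}{-3 + \frac{1}{\frac{2}{3}}}\right)^{2} = \left(\frac{9 \left(3 + \frac{3}{2}\right)}{-3 + \frac{3}{2}}\right)^{2} = \left(9 \frac{1}{- \frac{3}{2}} \cdot \frac{9}{2}\right)^{2} = \left(9 \left(- \frac{2}{3}\right) \frac{9}{2}\right)^{2} = \left(-27\right)^{2} = 729$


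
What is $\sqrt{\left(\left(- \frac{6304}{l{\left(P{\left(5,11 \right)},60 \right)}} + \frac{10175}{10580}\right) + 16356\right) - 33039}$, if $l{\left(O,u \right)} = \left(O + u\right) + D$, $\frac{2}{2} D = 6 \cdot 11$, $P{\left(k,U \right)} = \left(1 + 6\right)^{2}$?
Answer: $\frac{i \sqrt{43334886273}}{1610} \approx 129.3 i$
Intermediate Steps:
$P{\left(k,U \right)} = 49$ ($P{\left(k,U \right)} = 7^{2} = 49$)
$D = 66$ ($D = 6 \cdot 11 = 66$)
$l{\left(O,u \right)} = 66 + O + u$ ($l{\left(O,u \right)} = \left(O + u\right) + 66 = 66 + O + u$)
$\sqrt{\left(\left(- \frac{6304}{l{\left(P{\left(5,11 \right)},60 \right)}} + \frac{10175}{10580}\right) + 16356\right) - 33039} = \sqrt{\left(\left(- \frac{6304}{66 + 49 + 60} + \frac{10175}{10580}\right) + 16356\right) - 33039} = \sqrt{\left(\left(- \frac{6304}{175} + 10175 \cdot \frac{1}{10580}\right) + 16356\right) - 33039} = \sqrt{\left(\left(\left(-6304\right) \frac{1}{175} + \frac{2035}{2116}\right) + 16356\right) - 33039} = \sqrt{\left(\left(- \frac{6304}{175} + \frac{2035}{2116}\right) + 16356\right) - 33039} = \sqrt{\left(- \frac{12983139}{370300} + 16356\right) - 33039} = \sqrt{\frac{6043643661}{370300} - 33039} = \sqrt{- \frac{6190698039}{370300}} = \frac{i \sqrt{43334886273}}{1610}$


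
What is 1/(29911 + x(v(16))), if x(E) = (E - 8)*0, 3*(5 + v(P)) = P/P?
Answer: 1/29911 ≈ 3.3433e-5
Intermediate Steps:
v(P) = -14/3 (v(P) = -5 + (P/P)/3 = -5 + (⅓)*1 = -5 + ⅓ = -14/3)
x(E) = 0 (x(E) = (-8 + E)*0 = 0)
1/(29911 + x(v(16))) = 1/(29911 + 0) = 1/29911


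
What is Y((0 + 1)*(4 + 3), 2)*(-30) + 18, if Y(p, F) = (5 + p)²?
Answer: -4302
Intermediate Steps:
Y((0 + 1)*(4 + 3), 2)*(-30) + 18 = (5 + (0 + 1)*(4 + 3))²*(-30) + 18 = (5 + 1*7)²*(-30) + 18 = (5 + 7)²*(-30) + 18 = 12²*(-30) + 18 = 144*(-30) + 18 = -4320 + 18 = -4302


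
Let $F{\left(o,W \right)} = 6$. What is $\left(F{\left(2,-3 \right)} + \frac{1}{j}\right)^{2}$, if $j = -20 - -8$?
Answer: $\frac{5041}{144} \approx 35.007$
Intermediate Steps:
$j = -12$ ($j = -20 + 8 = -12$)
$\left(F{\left(2,-3 \right)} + \frac{1}{j}\right)^{2} = \left(6 + \frac{1}{-12}\right)^{2} = \left(6 - \frac{1}{12}\right)^{2} = \left(\frac{71}{12}\right)^{2} = \frac{5041}{144}$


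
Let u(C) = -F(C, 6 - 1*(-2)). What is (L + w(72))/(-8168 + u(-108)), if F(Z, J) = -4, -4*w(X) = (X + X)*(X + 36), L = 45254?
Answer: -1591/314 ≈ -5.0669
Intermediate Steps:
w(X) = -X*(36 + X)/2 (w(X) = -(X + X)*(X + 36)/4 = -2*X*(36 + X)/4 = -X*(36 + X)/2)
u(C) = 4 (u(C) = -1*(-4) = 4)
(L + w(72))/(-8168 + u(-108)) = (45254 - ½*72*(36 + 72))/(-8168 + 4) = (45254 - ½*72*108)/(-8164) = (45254 - 3888)*(-1/8164) = 41366*(-1/8164) = -1591/314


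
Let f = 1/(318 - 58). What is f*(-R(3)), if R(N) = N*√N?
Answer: -3*√3/260 ≈ -0.019985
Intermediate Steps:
f = 1/260 ≈ 0.0038462
R(N) = N^(3/2)
f*(-R(3)) = (-3^(3/2))/260 = (-3*√3)/260 = -3*√3/260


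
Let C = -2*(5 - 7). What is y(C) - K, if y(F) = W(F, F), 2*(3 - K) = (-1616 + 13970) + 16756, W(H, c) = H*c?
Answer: 14568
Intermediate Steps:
K = -14552 (K = 3 - ((-1616 + 13970) + 16756)/2 = 3 - (12354 + 16756)/2 = 3 - ½*29110 = 3 - 14555 = -14552)
C = 4 (C = -2*(-2) = 4)
y(F) = F² (y(F) = F*F = F²)
y(C) - K = 4² - 1*(-14552) = 16 + 14552 = 14568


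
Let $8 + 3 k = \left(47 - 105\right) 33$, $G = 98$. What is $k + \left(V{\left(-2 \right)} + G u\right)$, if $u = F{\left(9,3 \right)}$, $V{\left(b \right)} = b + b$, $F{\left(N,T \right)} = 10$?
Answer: $\frac{1006}{3} \approx 335.33$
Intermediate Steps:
$V{\left(b \right)} = 2 b$
$u = 10$
$k = - \frac{1922}{3}$ ($k = - \frac{8}{3} + \frac{\left(47 - 105\right) 33}{3} = - \frac{8}{3} + \frac{\left(-58\right) 33}{3} = - \frac{8}{3} + \frac{1}{3} \left(-1914\right) = - \frac{8}{3} - 638 = - \frac{1922}{3} \approx -640.67$)
$k + \left(V{\left(-2 \right)} + G u\right) = - \frac{1922}{3} + \left(2 \left(-2\right) + 98 \cdot 10\right) = - \frac{1922}{3} + \left(-4 + 980\right) = - \frac{1922}{3} + 976 = \frac{1006}{3}$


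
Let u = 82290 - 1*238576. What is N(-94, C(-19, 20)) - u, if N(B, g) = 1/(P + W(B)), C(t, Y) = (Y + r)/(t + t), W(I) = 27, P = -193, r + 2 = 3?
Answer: 25943475/166 ≈ 1.5629e+5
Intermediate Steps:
r = 1 (r = -2 + 3 = 1)
u = -156286 (u = 82290 - 238576 = -156286)
C(t, Y) = (1 + Y)/(2*t) (C(t, Y) = (Y + 1)/(t + t) = (1 + Y)/((2*t)) = (1 + Y)*(1/(2*t)) = (1 + Y)/(2*t))
N(B, g) = -1/166 (N(B, g) = 1/(-193 + 27) = 1/(-166) = -1/166)
N(-94, C(-19, 20)) - u = -1/166 - 1*(-156286) = -1/166 + 156286 = 25943475/166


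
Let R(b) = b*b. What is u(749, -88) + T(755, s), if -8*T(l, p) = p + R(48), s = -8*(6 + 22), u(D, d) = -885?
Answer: -1145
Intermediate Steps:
R(b) = b²
s = -224 (s = -8*28 = -224)
T(l, p) = -288 - p/8 (T(l, p) = -(p + 48²)/8 = -(p + 2304)/8 = -(2304 + p)/8 = -288 - p/8)
u(749, -88) + T(755, s) = -885 + (-288 - ⅛*(-224)) = -885 + (-288 + 28) = -885 - 260 = -1145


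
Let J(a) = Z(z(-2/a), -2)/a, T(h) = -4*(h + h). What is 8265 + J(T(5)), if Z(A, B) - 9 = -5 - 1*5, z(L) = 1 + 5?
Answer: 330601/40 ≈ 8265.0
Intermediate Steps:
z(L) = 6
Z(A, B) = -1 (Z(A, B) = 9 + (-5 - 1*5) = 9 + (-5 - 5) = 9 - 10 = -1)
T(h) = -8*h
J(a) = -1/a
8265 + J(T(5)) = 8265 - 1/((-8*5)) = 8265 - 1/(-40) = 8265 - 1*(-1/40) = 8265 + 1/40 = 330601/40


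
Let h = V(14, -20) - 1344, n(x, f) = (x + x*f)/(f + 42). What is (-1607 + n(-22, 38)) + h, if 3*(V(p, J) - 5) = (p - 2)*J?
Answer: -121469/40 ≈ -3036.7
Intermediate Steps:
n(x, f) = (x + f*x)/(42 + f)
V(p, J) = 5 + J*(-2 + p)/3 (V(p, J) = 5 + ((p - 2)*J)/3 = 5 + ((-2 + p)*J)/3 = 5 + (J*(-2 + p))/3 = 5 + J*(-2 + p)/3)
h = -1419 (h = (5 - ⅔*(-20) + (⅓)*(-20)*14) - 1344 = (5 + 40/3 - 280/3) - 1344 = -75 - 1344 = -1419)
(-1607 + n(-22, 38)) + h = (-1607 - 22*(1 + 38)/(42 + 38)) - 1419 = (-1607 - 22*39/80) - 1419 = (-1607 - 22*1/80*39) - 1419 = (-1607 - 429/40) - 1419 = -64709/40 - 1419 = -121469/40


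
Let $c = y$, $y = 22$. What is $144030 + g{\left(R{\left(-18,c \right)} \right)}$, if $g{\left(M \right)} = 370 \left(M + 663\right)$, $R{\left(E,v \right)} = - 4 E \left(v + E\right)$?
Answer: $495900$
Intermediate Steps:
$c = 22$
$R{\left(E,v \right)} = - 4 E \left(E + v\right)$
$g{\left(M \right)} = 245310 + 370 M$ ($g{\left(M \right)} = 370 \left(663 + M\right) = 245310 + 370 M$)
$144030 + g{\left(R{\left(-18,c \right)} \right)} = 144030 + \left(245310 + 370 \left(\left(-4\right) \left(-18\right) \left(-18 + 22\right)\right)\right) = 144030 + \left(245310 + 370 \left(\left(-4\right) \left(-18\right) 4\right)\right) = 144030 + \left(245310 + 370 \cdot 288\right) = 144030 + \left(245310 + 106560\right) = 144030 + 351870 = 495900$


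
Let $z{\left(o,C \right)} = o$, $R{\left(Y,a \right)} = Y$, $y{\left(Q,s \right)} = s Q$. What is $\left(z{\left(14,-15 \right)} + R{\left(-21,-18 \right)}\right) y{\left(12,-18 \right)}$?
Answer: $1512$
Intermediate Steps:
$y{\left(Q,s \right)} = Q s$
$\left(z{\left(14,-15 \right)} + R{\left(-21,-18 \right)}\right) y{\left(12,-18 \right)} = \left(14 - 21\right) 12 \left(-18\right) = \left(-7\right) \left(-216\right) = 1512$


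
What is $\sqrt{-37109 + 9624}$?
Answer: $i \sqrt{27485} \approx 165.79 i$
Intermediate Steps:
$\sqrt{-37109 + 9624} = \sqrt{-27485} = i \sqrt{27485}$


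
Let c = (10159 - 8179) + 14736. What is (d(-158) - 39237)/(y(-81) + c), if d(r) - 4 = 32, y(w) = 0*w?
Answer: -13067/5572 ≈ -2.3451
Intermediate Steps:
y(w) = 0
d(r) = 36 (d(r) = 4 + 32 = 36)
c = 16716 (c = 1980 + 14736 = 16716)
(d(-158) - 39237)/(y(-81) + c) = (36 - 39237)/(0 + 16716) = -39201/16716 = -39201*1/16716 = -13067/5572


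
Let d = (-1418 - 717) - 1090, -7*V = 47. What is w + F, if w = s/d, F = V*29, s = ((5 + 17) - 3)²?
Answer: -4398202/22575 ≈ -194.83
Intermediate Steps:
V = -47/7 (V = -⅐*47 = -47/7 ≈ -6.7143)
s = 361 (s = (22 - 3)² = 19² = 361)
d = -3225 (d = -2135 - 1090 = -3225)
F = -1363/7 (F = -47/7*29 = -1363/7 ≈ -194.71)
w = -361/3225 (w = 361/(-3225) = 361*(-1/3225) = -361/3225 ≈ -0.11194)
w + F = -361/3225 - 1363/7 = -4398202/22575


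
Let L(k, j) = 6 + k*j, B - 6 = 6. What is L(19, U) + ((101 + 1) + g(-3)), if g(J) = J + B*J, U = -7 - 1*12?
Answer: -292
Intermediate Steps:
B = 12 (B = 6 + 6 = 12)
U = -19 (U = -7 - 12 = -19)
g(J) = 13*J (g(J) = J + 12*J = 13*J)
L(k, j) = 6 + j*k
L(19, U) + ((101 + 1) + g(-3)) = (6 - 19*19) + ((101 + 1) + 13*(-3)) = (6 - 361) + (102 - 39) = -355 + 63 = -292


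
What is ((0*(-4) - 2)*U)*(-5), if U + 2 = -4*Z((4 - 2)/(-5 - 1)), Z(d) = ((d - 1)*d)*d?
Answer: -380/27 ≈ -14.074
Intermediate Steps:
Z(d) = d**2*(-1 + d) (Z(d) = ((-1 + d)*d)*d = (d*(-1 + d))*d = d**2*(-1 + d))
U = -38/27 (U = -2 - 4*((4 - 2)/(-5 - 1))**2*(-1 + (4 - 2)/(-5 - 1)) = -2 - 4*(2/(-6))**2*(-1 + 2/(-6)) = -2 - 4*(2*(-1/6))**2*(-1 + 2*(-1/6)) = -2 - 4*(-1/3)**2*(-1 - 1/3) = -2 - 4*(-4)/(9*3) = -2 - 4*(-4/27) = -2 + 16/27 = -38/27 ≈ -1.4074)
((0*(-4) - 2)*U)*(-5) = ((0*(-4) - 2)*(-38/27))*(-5) = ((0 - 2)*(-38/27))*(-5) = -2*(-38/27)*(-5) = (76/27)*(-5) = -380/27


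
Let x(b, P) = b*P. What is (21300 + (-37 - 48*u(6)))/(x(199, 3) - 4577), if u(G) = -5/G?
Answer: -21303/3980 ≈ -5.3525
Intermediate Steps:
x(b, P) = P*b
(21300 + (-37 - 48*u(6)))/(x(199, 3) - 4577) = (21300 + (-37 - (-240)/6))/(3*199 - 4577) = (21300 + (-37 - (-240)/6))/(597 - 4577) = (21300 + (-37 - 48*(-⅚)))/(-3980) = (21300 + (-37 + 40))*(-1/3980) = (21300 + 3)*(-1/3980) = 21303*(-1/3980) = -21303/3980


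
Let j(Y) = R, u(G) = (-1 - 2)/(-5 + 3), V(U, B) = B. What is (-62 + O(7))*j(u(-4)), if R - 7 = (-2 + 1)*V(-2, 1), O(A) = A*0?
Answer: -372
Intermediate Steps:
O(A) = 0
R = 6 (R = 7 + (-2 + 1)*1 = 7 - 1*1 = 7 - 1 = 6)
u(G) = 3/2 (u(G) = -3/(-2) = -3*(-½) = 3/2)
j(Y) = 6
(-62 + O(7))*j(u(-4)) = (-62 + 0)*6 = -62*6 = -372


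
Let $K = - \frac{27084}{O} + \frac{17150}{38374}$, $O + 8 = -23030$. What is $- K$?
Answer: $- \frac{51229397}{31573579} \approx -1.6225$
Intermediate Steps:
$O = -23038$ ($O = -8 - 23030 = -23038$)
$K = \frac{51229397}{31573579}$ ($K = - \frac{27084}{-23038} + \frac{17150}{38374} = \left(-27084\right) \left(- \frac{1}{23038}\right) + 17150 \cdot \frac{1}{38374} = \frac{13542}{11519} + \frac{1225}{2741} = \frac{51229397}{31573579} \approx 1.6225$)
$- K = \left(-1\right) \frac{51229397}{31573579} = - \frac{51229397}{31573579}$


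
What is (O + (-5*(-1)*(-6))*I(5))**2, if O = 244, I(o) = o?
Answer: 8836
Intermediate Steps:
(O + (-5*(-1)*(-6))*I(5))**2 = (244 + (-5*(-1)*(-6))*5)**2 = (244 + (5*(-6))*5)**2 = (244 - 30*5)**2 = (244 - 150)**2 = 94**2 = 8836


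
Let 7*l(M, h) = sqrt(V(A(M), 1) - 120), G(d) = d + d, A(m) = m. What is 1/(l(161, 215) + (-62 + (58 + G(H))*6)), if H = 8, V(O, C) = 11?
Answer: 18718/7150385 - 7*I*sqrt(109)/7150385 ≈ 0.0026178 - 1.0221e-5*I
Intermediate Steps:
G(d) = 2*d
l(M, h) = I*sqrt(109)/7 (l(M, h) = sqrt(11 - 120)/7 = sqrt(-109)/7 = (I*sqrt(109))/7 = I*sqrt(109)/7)
1/(l(161, 215) + (-62 + (58 + G(H))*6)) = 1/(I*sqrt(109)/7 + (-62 + (58 + 2*8)*6)) = 1/(I*sqrt(109)/7 + (-62 + (58 + 16)*6)) = 1/(I*sqrt(109)/7 + (-62 + 74*6)) = 1/(I*sqrt(109)/7 + (-62 + 444)) = 1/(I*sqrt(109)/7 + 382) = 1/(382 + I*sqrt(109)/7)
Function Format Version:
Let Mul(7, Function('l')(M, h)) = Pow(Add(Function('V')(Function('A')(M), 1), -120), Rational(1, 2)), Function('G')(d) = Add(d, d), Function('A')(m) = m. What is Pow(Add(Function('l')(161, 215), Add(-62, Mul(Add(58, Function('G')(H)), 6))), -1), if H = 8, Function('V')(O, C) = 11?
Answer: Add(Rational(18718, 7150385), Mul(Rational(-7, 7150385), I, Pow(109, Rational(1, 2)))) ≈ Add(0.0026178, Mul(-1.0221e-5, I))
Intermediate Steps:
Function('G')(d) = Mul(2, d)
Function('l')(M, h) = Mul(Rational(1, 7), I, Pow(109, Rational(1, 2))) (Function('l')(M, h) = Mul(Rational(1, 7), Pow(Add(11, -120), Rational(1, 2))) = Mul(Rational(1, 7), Pow(-109, Rational(1, 2))) = Mul(Rational(1, 7), Mul(I, Pow(109, Rational(1, 2)))) = Mul(Rational(1, 7), I, Pow(109, Rational(1, 2))))
Pow(Add(Function('l')(161, 215), Add(-62, Mul(Add(58, Function('G')(H)), 6))), -1) = Pow(Add(Mul(Rational(1, 7), I, Pow(109, Rational(1, 2))), Add(-62, Mul(Add(58, Mul(2, 8)), 6))), -1) = Pow(Add(Mul(Rational(1, 7), I, Pow(109, Rational(1, 2))), Add(-62, Mul(Add(58, 16), 6))), -1) = Pow(Add(Mul(Rational(1, 7), I, Pow(109, Rational(1, 2))), Add(-62, Mul(74, 6))), -1) = Pow(Add(Mul(Rational(1, 7), I, Pow(109, Rational(1, 2))), Add(-62, 444)), -1) = Pow(Add(Mul(Rational(1, 7), I, Pow(109, Rational(1, 2))), 382), -1) = Pow(Add(382, Mul(Rational(1, 7), I, Pow(109, Rational(1, 2)))), -1)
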